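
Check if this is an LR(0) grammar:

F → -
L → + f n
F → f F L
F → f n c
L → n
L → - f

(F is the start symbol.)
A grammar is LR(0) if no state in the canonical LR(0) collection has:
  - both a shift item (dot before a terminal) and a complete item (shift-reduce conflict), or
  - two or more complete items (reduce-reduce conflict; the accept item [F' → F .] counts as a complete item here).

Augment with F' → F and build the canonical LR(0) collection (I0 = CLOSURE({[F' → . F]}), then GOTO on every symbol after a dot until no new states appear). It has 14 states:
  I0: { [F → . -], [F → . f F L], [F → . f n c], [F' → . F] }  — shift
  I1: { [F → - .] }  — reduce
  I2: { [F' → F .] }  — accept
  I3: { [F → . -], [F → . f F L], [F → . f n c], [F → f . F L], [F → f . n c] }  — shift
  I4: { [F → f F . L], [L → . + f n], [L → . - f], [L → . n] }  — shift
  I5: { [F → f n . c] }  — shift
  I6: { [F → f n c .] }  — reduce
  I7: { [L → + . f n] }  — shift
  I8: { [L → - . f] }  — shift
  I9: { [F → f F L .] }  — reduce
  I10: { [L → n .] }  — reduce
  I11: { [L → - f .] }  — reduce
  I12: { [L → + f . n] }  — shift
  I13: { [L → + f n .] }  — reduce

Every state is either a pure shift/goto state or contains exactly one complete item and nothing to shift — no conflicts. The grammar is LR(0).

Answer: Yes, the grammar is LR(0)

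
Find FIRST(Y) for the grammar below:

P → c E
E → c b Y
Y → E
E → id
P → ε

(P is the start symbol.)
To compute FIRST(Y), examine every production with Y on the left-hand side, reading each right-hand side left to right until a non-nullable symbol is reached.

FIRST sets of the other non-terminals involved (by the same procedure, iterated to a fixed point):
  FIRST(E) = { 'c', 'id' }

From Y → E:
  - E is a non-terminal: add FIRST(E) \ {ε} = { 'c', 'id' }
    E is not nullable, so stop

Collecting: FIRST(Y) = { 'c', 'id' }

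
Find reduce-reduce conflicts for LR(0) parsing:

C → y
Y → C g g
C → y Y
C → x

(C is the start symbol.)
A reduce-reduce conflict occurs when an LR(0) state has two complete items [A → α .] and [B → β .] — both call for a reduction, and with no lookahead the parser cannot choose between them.

Augment with C' → C and build the canonical LR(0) collection (I0 = CLOSURE({[C' → . C]}), then GOTO on every symbol after a dot until no new states appear). It has 8 states:
  I0: { [C → . x], [C → . y Y], [C → . y], [C' → . C] }  — shift
  I1: { [C' → C .] }  — accept
  I2: { [C → x .] }  — reduce
  I3: { [C → . x], [C → . y Y], [C → . y], [C → y . Y], [C → y .], [Y → . C g g] }  — shift, reduce
  I4: { [Y → C . g g] }  — shift
  I5: { [C → y Y .] }  — reduce
  I6: { [Y → C g . g] }  — shift
  I7: { [Y → C g g .] }  — reduce

No state contains more than one complete item.

Answer: No reduce-reduce conflicts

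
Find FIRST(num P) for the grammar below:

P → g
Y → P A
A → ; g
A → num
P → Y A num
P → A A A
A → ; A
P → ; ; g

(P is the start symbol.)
{ 'num' }

To compute FIRST(num P), process the symbols left to right:
Symbol num is a terminal. Add 'num' and stop.
FIRST(num P) = { 'num' }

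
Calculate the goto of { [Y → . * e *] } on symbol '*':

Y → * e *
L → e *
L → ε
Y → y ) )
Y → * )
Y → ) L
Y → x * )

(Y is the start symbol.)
{ [Y → * . e *] }

GOTO(I, '*') = CLOSURE({ [A → αX.β] : [A → α.Xβ] ∈ I, X = '*' })

Items with dot before '*', with the dot advanced:
  [Y → . * e *] → [Y → * . e *]
Closure adds nothing (no advanced item has the dot before a non-terminal).

GOTO = { [Y → * . e *] }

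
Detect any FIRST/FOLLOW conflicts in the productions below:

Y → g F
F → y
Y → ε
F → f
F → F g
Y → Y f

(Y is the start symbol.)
A FIRST/FOLLOW conflict occurs when a non-terminal N has a nullable alternative N → β (β ⇒* ε) and another alternative N → α with FIRST(α) ∩ FOLLOW(N) ≠ ∅: on such a lookahead the parser cannot decide between expanding α and letting N vanish via β.

Nullable non-terminals: Y.
FIRST sets used below: FIRST(Y) = { 'f', 'g', ε }

Y: nullable alternative(s) Y → ε; FOLLOW(Y) = { $, 'f' }
  Y → g F: FIRST \ {ε} = { 'g' } — disjoint from FOLLOW(Y)
  Y → ε: FIRST \ {ε} = { } — this is the only nullable alternative, skip
  Y → Y f: FIRST \ {ε} = { 'f', 'g' } — overlaps FOLLOW(Y) on { 'f' }: CONFLICT

F has no nullable alternative, so no FIRST/FOLLOW check is needed there.

So the grammar has 1 FIRST/FOLLOW conflict (marked CONFLICT above).

Answer: Yes. Y → Y f with FOLLOW(Y) on { 'f' }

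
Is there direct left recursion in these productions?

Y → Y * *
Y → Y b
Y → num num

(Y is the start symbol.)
Y → Y * *: LEFT RECURSIVE (starts with Y)
Y → Y b: LEFT RECURSIVE (starts with Y)
Y → num num: starts with num

The grammar has direct left recursion on: Y.

Answer: Yes, Y is left-recursive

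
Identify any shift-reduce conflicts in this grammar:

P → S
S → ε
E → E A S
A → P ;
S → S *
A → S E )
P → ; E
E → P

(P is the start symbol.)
A shift-reduce conflict occurs when an LR(0) state has both:
  - a complete (reduce) item [A → α .] (dot at the end), and
  - a shift item [B → β . c γ] (dot before a terminal).

Augment with P' → P and build the canonical LR(0) collection (I0 = CLOSURE({[P' → . P]}), then GOTO on every symbol after a dot until no new states appear). It has 14 states:
  I0: { [P → . ; E], [P → . S], [P' → . P], [S → . S *], [S → .] }  — shift, reduce
  I1: { [E → . E A S], [E → . P], [P → . ; E], [P → . S], [P → ; . E], [S → . S *], [S → .] }  — shift, reduce
  I2: { [P' → P .] }  — accept
  I3: { [P → S .], [S → S . *] }  — shift, reduce
  I4: { [S → S * .] }  — reduce
  I5: { [A → . P ;], [A → . S E )], [E → E . A S], [P → . ; E], [P → . S], [P → ; E .], [S → . S *], [S → .] }  — shift, 2 reduces
  I6: { [E → P .] }  — reduce
  I7: { [E → E A . S], [S → . S *], [S → .] }  — reduce
  I8: { [A → P . ;] }  — shift
  I9: { [A → S . E )], [E → . E A S], [E → . P], [P → . ; E], [P → . S], [P → S .], [S → . S *], [S → .], [S → S . *] }  — shift, 2 reduces
  I10: { [A → . P ;], [A → . S E )], [A → S E . )], [E → E . A S], [P → . ; E], [P → . S], [S → . S *], [S → .] }  — shift, reduce
  I11: { [A → S E ) .] }  — reduce
  I12: { [A → P ; .] }  — reduce
  I13: { [E → E A S .], [S → S . *] }  — shift, reduce

I0 contains reduce item [S → .] and shift item [P → . ; E] — shift-reduce conflict.
I1 contains reduce item [S → .] and shift item [P → . ; E] — shift-reduce conflict.
I3 contains reduce item [P → S .] and shift item [S → S . *] — shift-reduce conflict.
I5 contains reduce items [P → ; E .], [S → .] and shift item [P → . ; E] — shift-reduce conflict.
I9 contains reduce items [P → S .], [S → .] and shift items [P → . ; E], [S → S . *] — shift-reduce conflict.
I10 contains reduce item [S → .] and shift items [A → S E . )], [P → . ; E] — shift-reduce conflict.
I13 contains reduce item [E → E A S .] and shift item [S → S . *] — shift-reduce conflict.

Answer: Yes — I0: [S → .] vs [P → . ; E]; I1: [S → .] vs [P → . ; E]; I3: [P → S .] vs [S → S . *]; I5: [P → ; E .] vs [P → . ; E]; I9: [P → S .] vs [P → . ; E]; I10: [S → .] vs [A → S E . )]; I13: [E → E A S .] vs [S → S . *]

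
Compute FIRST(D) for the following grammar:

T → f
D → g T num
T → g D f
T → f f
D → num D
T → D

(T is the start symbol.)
{ 'g', 'num' }

To compute FIRST(D), examine every production with D on the left-hand side, reading each right-hand side left to right until a non-nullable symbol is reached.

From D → g T num:
  - g is a terminal: add 'g' and stop
From D → num D:
  - num is a terminal: add 'num' and stop

Collecting: FIRST(D) = { 'g', 'num' }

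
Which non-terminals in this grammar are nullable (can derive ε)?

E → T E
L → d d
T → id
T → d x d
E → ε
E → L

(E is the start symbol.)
{ 'E' }

ε-productions: E → ε
So E is immediately nullable.
No further non-terminal can be added: every production for the remaining non-terminals contains a terminal or a non-nullable non-terminal.
Nullable = { 'E' }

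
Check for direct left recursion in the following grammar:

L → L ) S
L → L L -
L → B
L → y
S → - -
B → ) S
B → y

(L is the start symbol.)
Direct left recursion occurs when N → N α for some non-terminal N (the right-hand side begins with the left-hand side itself).

L → L ) S: LEFT RECURSIVE (starts with L)
L → L L -: LEFT RECURSIVE (starts with L)
L → B: starts with B
L → y: starts with y
S → - -: starts with '-'
B → ) S: starts with ')'
B → y: starts with y

The grammar has direct left recursion on: L.

Answer: Yes, L is left-recursive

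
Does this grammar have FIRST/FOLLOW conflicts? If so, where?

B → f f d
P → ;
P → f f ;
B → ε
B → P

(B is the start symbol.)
A FIRST/FOLLOW conflict occurs when a non-terminal N has a nullable alternative N → β (β ⇒* ε) and another alternative N → α with FIRST(α) ∩ FOLLOW(N) ≠ ∅: on such a lookahead the parser cannot decide between expanding α and letting N vanish via β.

Nullable non-terminals: B.
FIRST sets used below: FIRST(P) = { ';', 'f' }

B: nullable alternative(s) B → ε; FOLLOW(B) = { $ }
  B → f f d: FIRST \ {ε} = { 'f' } — disjoint from FOLLOW(B)
  B → ε: FIRST \ {ε} = { } — this is the only nullable alternative, skip
  B → P: FIRST \ {ε} = { ';', 'f' } — disjoint from FOLLOW(B)

P has no nullable alternative, so no FIRST/FOLLOW check is needed there.

No FIRST/FOLLOW conflicts found.

Answer: No FIRST/FOLLOW conflicts.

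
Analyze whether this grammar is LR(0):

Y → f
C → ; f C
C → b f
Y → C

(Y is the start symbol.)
A grammar is LR(0) if no state in the canonical LR(0) collection has:
  - both a shift item (dot before a terminal) and a complete item (shift-reduce conflict), or
  - two or more complete items (reduce-reduce conflict; the accept item [Y' → Y .] counts as a complete item here).

Augment with Y' → Y and build the canonical LR(0) collection (I0 = CLOSURE({[Y' → . Y]}), then GOTO on every symbol after a dot until no new states appear). It has 9 states:
  I0: { [C → . ; f C], [C → . b f], [Y → . C], [Y → . f], [Y' → . Y] }  — shift
  I1: { [C → ; . f C] }  — shift
  I2: { [Y → C .] }  — reduce
  I3: { [Y' → Y .] }  — accept
  I4: { [C → b . f] }  — shift
  I5: { [Y → f .] }  — reduce
  I6: { [C → b f .] }  — reduce
  I7: { [C → . ; f C], [C → . b f], [C → ; f . C] }  — shift
  I8: { [C → ; f C .] }  — reduce

Every state is either a pure shift/goto state or contains exactly one complete item and nothing to shift — no conflicts. The grammar is LR(0).

Answer: Yes, the grammar is LR(0)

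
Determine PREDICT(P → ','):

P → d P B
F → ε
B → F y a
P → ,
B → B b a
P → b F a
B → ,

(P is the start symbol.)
PREDICT(P → ',') = (FIRST(RHS) \ {ε}) ∪ (FOLLOW(P) if ε ∈ FIRST(RHS), i.e. RHS ⇒* ε)
FIRST(',') = { ',' }
ε ∉ FIRST(','), so FOLLOW(P) is not added.
PREDICT(P → ',') = { ',' }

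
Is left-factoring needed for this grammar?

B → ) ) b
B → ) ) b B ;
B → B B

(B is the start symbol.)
Yes, B has productions with common prefix ') ) b'

Left-factoring is needed when two productions for the same non-terminal
share a common prefix on the right-hand side.

Productions for B:
  B → ) ) b
  B → ) ) b B ;
  B → B B

Found common prefix ') ) b' in productions for B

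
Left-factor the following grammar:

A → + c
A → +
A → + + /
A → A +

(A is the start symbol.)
Left-factoring transforms A → αβ₁ | αβ₂ into A → αA' and A' → β₁ | β₂
(α is the longest common prefix among the alternatives). Repeat until
no nonterminal has two alternatives with a common prefix.

Round 1: A has alternatives sharing prefix '+'. Introduce A': A → + A'
  Add: A' → c
  Add: A' → ε
  Add: A' → + /

No remaining common prefixes — done.

Resulting grammar:
A → + A'
A' → c
A' → ε
A' → + /
A → A +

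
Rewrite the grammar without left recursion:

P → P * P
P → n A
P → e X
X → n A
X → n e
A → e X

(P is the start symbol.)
P → n A P'
P → e X P'
P' → * P P'
P' → ε
X → n A
X → n e
A → e X

P is directly left-recursive. The standard transformation for
  A → A α₁ | ... | A α_m | β₁ | ... | β_n
is
  A  → β₁ A' | ... | β_n A'
  A' → α₁ A' | ... | α_m A' | ε

P → n A becomes P → n A P'
P → e X becomes P → e X P'
P → P * P becomes P' → * P P'
Add P' → ε

Productions for other non-terminals are unchanged:
  X → n A
  X → n e
  A → e X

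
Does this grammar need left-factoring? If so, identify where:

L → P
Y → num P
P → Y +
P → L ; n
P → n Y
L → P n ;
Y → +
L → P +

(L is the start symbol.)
Left-factoring is needed when two productions for the same non-terminal
share a common prefix on the right-hand side.

Productions for L:
  L → P
  L → P n ;
  L → P +
Productions for Y:
  Y → num P
  Y → +
Productions for P:
  P → Y +
  P → L ; n
  P → n Y

Found common prefix 'P' in productions for L

Answer: Yes, L has productions with common prefix 'P'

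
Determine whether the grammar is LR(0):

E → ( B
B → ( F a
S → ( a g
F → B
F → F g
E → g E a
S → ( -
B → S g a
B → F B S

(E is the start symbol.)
No. Reduce-reduce conflict: [E → ( B .] and [F → B .]

A grammar is LR(0) if no state in the canonical LR(0) collection has:
  - both a shift item (dot before a terminal) and a complete item (shift-reduce conflict), or
  - two or more complete items (reduce-reduce conflict; the accept item [E' → E .] counts as a complete item here).

Augment with E' → E and build the canonical LR(0) collection (I0 = CLOSURE({[E' → . E]}), then GOTO on every symbol after a dot until no new states appear). It has 22 states:
  I0: { [E → . ( B], [E → . g E a], [E' → . E] }  — shift
  I1: { [B → . ( F a], [B → . F B S], [B → . S g a], [E → ( . B], [F → . B], [F → . F g], [S → . ( -], [S → . ( a g] }  — shift
  I2: { [E' → E .] }  — accept
  I3: { [E → . ( B], [E → . g E a], [E → g . E a] }  — shift
  I4: { [E → g E . a] }  — shift
  I5: { [E → g E a .] }  — reduce
  I6: { [B → ( . F a], [B → . ( F a], [B → . F B S], [B → . S g a], [F → . B], [F → . F g], [S → ( . -], [S → ( . a g], [S → . ( -], [S → . ( a g] }  — shift
  I7: { [E → ( B .], [F → B .] }  — 2 reduces
  I8: { [B → . ( F a], [B → . F B S], [B → . S g a], [B → F . B S], [F → . B], [F → . F g], [F → F . g], [S → . ( -], [S → . ( a g] }  — shift
  I9: { [B → S . g a] }  — shift
  I10: { [B → S g . a] }  — shift
  I11: { [B → S g a .] }  — reduce
  I12: { [B → F B . S], [F → B .], [S → . ( -], [S → . ( a g] }  — shift, reduce
  I13: { [F → F g .] }  — reduce
  I14: { [S → ( . -], [S → ( . a g] }  — shift
  I15: { [B → F B S .] }  — reduce
  I16: { [S → ( - .] }  — reduce
  I17: { [S → ( a . g] }  — shift
  I18: { [S → ( a g .] }  — reduce
  I19: { [F → B .] }  — reduce
  I20: { [B → ( F . a], [B → . ( F a], [B → . F B S], [B → . S g a], [B → F . B S], [F → . B], [F → . F g], [F → F . g], [S → . ( -], [S → . ( a g] }  — shift
  I21: { [B → ( F a .] }  — reduce

Conflict in state I7:
  Reduce-reduce conflict: [E → ( B .] and [F → B .]
So the grammar is NOT LR(0).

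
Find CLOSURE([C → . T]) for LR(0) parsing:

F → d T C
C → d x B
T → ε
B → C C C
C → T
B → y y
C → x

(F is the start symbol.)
To compute CLOSURE, for each item [A → α.Bβ] where B is a non-terminal, add [B → .γ] for all productions B → γ; repeat for the newly added items until nothing changes.

Start with: [C → . T]
  [C → . T] has the dot before T: add [T → .]
No further items can be added.

CLOSURE = { [C → . T], [T → .] }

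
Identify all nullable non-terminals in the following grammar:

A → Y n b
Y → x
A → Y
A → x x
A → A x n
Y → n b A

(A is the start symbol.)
None

There are no ε-productions, so no non-terminal can derive ε.
No non-terminals are nullable.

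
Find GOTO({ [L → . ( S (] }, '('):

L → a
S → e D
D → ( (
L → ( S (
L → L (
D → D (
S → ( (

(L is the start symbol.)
{ [L → ( . S (], [S → . ( (], [S → . e D] }

GOTO(I, '(') = CLOSURE({ [A → αX.β] : [A → α.Xβ] ∈ I, X = '(' })

Items with dot before '(', with the dot advanced:
  [L → . ( S (] → [L → ( . S (]
Closure of the advanced items:
  [L → ( . S (] has the dot before S: add [S → . e D], [S → . ( (]

GOTO = { [L → ( . S (], [S → . ( (], [S → . e D] }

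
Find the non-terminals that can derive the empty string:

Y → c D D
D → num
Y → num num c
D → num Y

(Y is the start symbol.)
A non-terminal is nullable if it can derive ε (the empty string): either it has an ε-production, or it has a production whose right-hand side consists entirely of nullable non-terminals.

There are no ε-productions, so no non-terminal can derive ε.
No non-terminals are nullable.

Answer: None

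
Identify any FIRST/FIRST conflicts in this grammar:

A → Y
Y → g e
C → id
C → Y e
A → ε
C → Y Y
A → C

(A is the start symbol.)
Yes. A → Y / A → C on { 'g' }; C → Y e / C → Y Y on { 'g' }

A FIRST/FIRST conflict occurs when two productions N → α and N → β for the same non-terminal have FIRST(α) ∩ FIRST(β) ≠ ∅ (with ε ∈ FIRST of a nullable right-hand side, so two nullable alternatives also conflict).

FIRST sets of the non-terminals at (or reachable through a nullable prefix from) the front of some alternative:
  FIRST(Y) = { 'g' }
  FIRST(C) = { 'g', 'id' }

Productions for A:
  A → Y: FIRST = { 'g' }
  A → ε: FIRST = { ε }
  A → C: FIRST = { 'g', 'id' }
Productions for C:
  C → id: FIRST = { 'id' }
  C → Y e: FIRST = { 'g' }
  C → Y Y: FIRST = { 'g' }
Y has only one production, so no FIRST/FIRST conflict is possible there.

Conflict for A: A → Y and A → C
  Overlap: { 'g' }
Conflict for C: C → Y e and C → Y Y
  Overlap: { 'g' }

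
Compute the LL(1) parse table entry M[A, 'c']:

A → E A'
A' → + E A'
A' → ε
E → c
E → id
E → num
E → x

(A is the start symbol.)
To find M[A, 'c'], we find productions for A where 'c' is in the predict set (PREDICT(N → α) = (FIRST(α) \ {ε}) ∪ (FOLLOW(N) if α ⇒* ε)).

Relevant sets:
  FIRST(E) = { 'c', 'id', 'num', 'x' }

A → E A': PREDICT = { 'c', 'id', 'num', 'x' }
  'c' is in predict set, so this production goes in M[A, 'c']

M[A, 'c'] = A → E A'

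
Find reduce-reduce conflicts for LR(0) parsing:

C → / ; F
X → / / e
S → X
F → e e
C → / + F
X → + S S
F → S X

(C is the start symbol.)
Augment with C' → C and build the canonical LR(0) collection (I0 = CLOSURE({[C' → . C]}), then GOTO on every symbol after a dot until no new states appear). It has 18 states:
  I0: { [C → . / + F], [C → . / ; F], [C' → . C] }  — shift
  I1: { [C → / . + F], [C → / . ; F] }  — shift
  I2: { [C' → C .] }  — accept
  I3: { [C → / + . F], [F → . S X], [F → . e e], [S → . X], [X → . + S S], [X → . / / e] }  — shift
  I4: { [C → / ; . F], [F → . S X], [F → . e e], [S → . X], [X → . + S S], [X → . / / e] }  — shift
  I5: { [S → . X], [X → + . S S], [X → . + S S], [X → . / / e] }  — shift
  I6: { [X → / . / e] }  — shift
  I7: { [C → / ; F .] }  — reduce
  I8: { [F → S . X], [X → . + S S], [X → . / / e] }  — shift
  I9: { [S → X .] }  — reduce
  I10: { [F → e . e] }  — shift
  I11: { [F → e e .] }  — reduce
  I12: { [F → S X .] }  — reduce
  I13: { [X → / / . e] }  — shift
  I14: { [X → / / e .] }  — reduce
  I15: { [S → . X], [X → + S . S], [X → . + S S], [X → . / / e] }  — shift
  I16: { [X → + S S .] }  — reduce
  I17: { [C → / + F .] }  — reduce

No state contains more than one complete item.

Answer: No reduce-reduce conflicts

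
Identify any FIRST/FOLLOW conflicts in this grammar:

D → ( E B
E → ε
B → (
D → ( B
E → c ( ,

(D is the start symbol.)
No FIRST/FOLLOW conflicts.

A FIRST/FOLLOW conflict occurs when a non-terminal N has a nullable alternative N → β (β ⇒* ε) and another alternative N → α with FIRST(α) ∩ FOLLOW(N) ≠ ∅: on such a lookahead the parser cannot decide between expanding α and letting N vanish via β.

Nullable non-terminals: E.

E: nullable alternative(s) E → ε; FOLLOW(E) = { '(' }
  E → ε: FIRST \ {ε} = { } — this is the only nullable alternative, skip
  E → c ( ,: FIRST \ {ε} = { 'c' } — disjoint from FOLLOW(E)

B, D have no nullable alternative, so no FIRST/FOLLOW check is needed there.

No FIRST/FOLLOW conflicts found.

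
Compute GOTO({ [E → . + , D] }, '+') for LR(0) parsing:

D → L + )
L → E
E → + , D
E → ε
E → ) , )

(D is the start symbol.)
GOTO(I, '+') = CLOSURE({ [A → αX.β] : [A → α.Xβ] ∈ I, X = '+' })

Items with dot before '+', with the dot advanced:
  [E → . + , D] → [E → + . , D]
Closure adds nothing (no advanced item has the dot before a non-terminal).

GOTO = { [E → + . , D] }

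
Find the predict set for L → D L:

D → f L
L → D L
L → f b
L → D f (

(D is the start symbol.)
{ 'f' }

PREDICT(L → D L) = (FIRST(RHS) \ {ε}) ∪ (FOLLOW(L) if ε ∈ FIRST(RHS), i.e. RHS ⇒* ε)
FIRST(D) = { 'f' }
FIRST(D L) = { 'f' }
ε ∉ FIRST(D L), so FOLLOW(L) is not added.
PREDICT(L → D L) = { 'f' }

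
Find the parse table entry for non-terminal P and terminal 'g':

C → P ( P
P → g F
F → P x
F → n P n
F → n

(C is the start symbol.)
To find M[P, 'g'], we find productions for P where 'g' is in the predict set (PREDICT(N → α) = (FIRST(α) \ {ε}) ∪ (FOLLOW(N) if α ⇒* ε)).

P → g F: PREDICT = { 'g' }
  'g' is in predict set, so this production goes in M[P, 'g']

M[P, 'g'] = P → g F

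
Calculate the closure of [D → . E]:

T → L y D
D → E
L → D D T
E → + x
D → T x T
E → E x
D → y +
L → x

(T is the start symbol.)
Start with: [D → . E]
  [D → . E] has the dot before E: add [E → . + x], [E → . E x]
No further items can be added.

CLOSURE = { [D → . E], [E → . + x], [E → . E x] }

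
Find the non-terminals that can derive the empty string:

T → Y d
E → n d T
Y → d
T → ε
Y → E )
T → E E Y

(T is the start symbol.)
{ 'T' }

A non-terminal is nullable if it can derive ε (the empty string): either it has an ε-production, or it has a production whose right-hand side consists entirely of nullable non-terminals.

ε-productions: T → ε
So T is immediately nullable.
No further non-terminal can be added: every production for the remaining non-terminals contains a terminal or a non-nullable non-terminal.
Nullable = { 'T' }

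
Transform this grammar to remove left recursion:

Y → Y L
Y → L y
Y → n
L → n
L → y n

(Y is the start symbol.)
Y → L y Y'
Y → n Y'
Y' → L Y'
Y' → ε
L → n
L → y n

Y is directly left-recursive. The standard transformation for
  A → A α₁ | ... | A α_m | β₁ | ... | β_n
is
  A  → β₁ A' | ... | β_n A'
  A' → α₁ A' | ... | α_m A' | ε

Y → L y becomes Y → L y Y'
Y → n becomes Y → n Y'
Y → Y L becomes Y' → L Y'
Add Y' → ε

Productions for other non-terminals are unchanged:
  L → n
  L → y n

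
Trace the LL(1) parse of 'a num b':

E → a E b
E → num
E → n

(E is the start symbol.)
Stack is shown with the top on the left.

Stack    Input      Action
--------------------------
E $      a num b $  output E → a E b
a E b $  a num b $  match 'a'
E b $    num b $    output E → num
num b $  num b $    match 'num'
b $      b $        match 'b'
$        $          accept

The string is accepted.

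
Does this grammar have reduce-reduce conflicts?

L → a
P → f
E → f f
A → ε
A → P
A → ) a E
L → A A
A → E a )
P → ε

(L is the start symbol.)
A reduce-reduce conflict occurs when an LR(0) state has two complete items [A → α .] and [B → β .] — both call for a reduction, and with no lookahead the parser cannot choose between them.

Augment with L' → L and build the canonical LR(0) collection (I0 = CLOSURE({[L' → . L]}), then GOTO on every symbol after a dot until no new states appear). It has 15 states:
  I0: { [A → . ) a E], [A → . E a )], [A → . P], [A → .], [E → . f f], [L → . A A], [L → . a], [L' → . L], [P → . f], [P → .] }  — shift, 2 reduces
  I1: { [A → ) . a E] }  — shift
  I2: { [A → . ) a E], [A → . E a )], [A → . P], [A → .], [E → . f f], [L → A . A], [P → . f], [P → .] }  — shift, 2 reduces
  I3: { [A → E . a )] }  — shift
  I4: { [L' → L .] }  — accept
  I5: { [A → P .] }  — reduce
  I6: { [L → a .] }  — reduce
  I7: { [E → f . f], [P → f .] }  — shift, reduce
  I8: { [E → f f .] }  — reduce
  I9: { [A → E a . )] }  — shift
  I10: { [A → E a ) .] }  — reduce
  I11: { [L → A A .] }  — reduce
  I12: { [A → ) a . E], [E → . f f] }  — shift
  I13: { [A → ) a E .] }  — reduce
  I14: { [E → f . f] }  — shift

I0 contains complete items [A → .], [P → .] — reduce-reduce conflict.
I2 contains complete items [A → .], [P → .] — reduce-reduce conflict.

Answer: Yes — I0: [A → .] vs [P → .]; I2: [A → .] vs [P → .]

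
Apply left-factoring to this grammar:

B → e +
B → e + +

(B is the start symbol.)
Left-factoring transforms A → αβ₁ | αβ₂ into A → αA' and A' → β₁ | β₂
(α is the longest common prefix among the alternatives). Repeat until
no nonterminal has two alternatives with a common prefix.

Round 1: B has alternatives sharing prefix 'e +'. Introduce B': B → e + B'
  Add: B' → ε
  Add: B' → +

No remaining common prefixes — done.

Resulting grammar:
B → e + B'
B' → ε
B' → +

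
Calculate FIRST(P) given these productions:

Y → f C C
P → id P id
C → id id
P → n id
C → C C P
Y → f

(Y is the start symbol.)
To compute FIRST(P), examine every production with P on the left-hand side, reading each right-hand side left to right until a non-nullable symbol is reached.

From P → id P id:
  - id is a terminal: add 'id' and stop
From P → n id:
  - n is a terminal: add 'n' and stop

Collecting: FIRST(P) = { 'id', 'n' }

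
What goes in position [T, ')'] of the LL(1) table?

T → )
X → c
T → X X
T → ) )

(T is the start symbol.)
T → ), T → ) )

To find M[T, ')'], we find productions for T where ')' is in the predict set (PREDICT(N → α) = (FIRST(α) \ {ε}) ∪ (FOLLOW(N) if α ⇒* ε)).

Relevant sets:
  FIRST(X) = { 'c' }

T → ): PREDICT = { ')' }
  ')' is in predict set, so this production goes in M[T, ')']
T → X X: PREDICT = { 'c' }
T → ) ): PREDICT = { ')' }
  ')' is in predict set, so this production goes in M[T, ')']

M[T, ')'] = T → ), T → ) )  (a multiply-defined cell — the grammar is not LL(1))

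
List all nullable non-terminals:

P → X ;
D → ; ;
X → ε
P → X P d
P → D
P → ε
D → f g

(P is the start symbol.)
{ 'P', 'X' }

A non-terminal is nullable if it can derive ε (the empty string): either it has an ε-production, or it has a production whose right-hand side consists entirely of nullable non-terminals.

ε-productions: X → ε, P → ε
So X, P are immediately nullable.
No further non-terminal can be added: every production for the remaining non-terminals contains a terminal or a non-nullable non-terminal.
Nullable = { 'P', 'X' }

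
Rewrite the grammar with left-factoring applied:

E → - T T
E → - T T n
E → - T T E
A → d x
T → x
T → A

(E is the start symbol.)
Left-factoring transforms A → αβ₁ | αβ₂ into A → αA' and A' → β₁ | β₂
(α is the longest common prefix among the alternatives). Repeat until
no nonterminal has two alternatives with a common prefix.

Round 1: E has alternatives sharing prefix '- T T'. Introduce E': E → - T T E'
  Add: E' → ε
  Add: E' → n
  Add: E' → E

No remaining common prefixes — done.

Resulting grammar:
E → - T T E'
E' → ε
E' → n
E' → E
A → d x
T → x
T → A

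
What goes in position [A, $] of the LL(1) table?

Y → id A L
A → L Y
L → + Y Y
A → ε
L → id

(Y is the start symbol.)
To find M[A, $], we find productions for A where $ is in the predict set (PREDICT(N → α) = (FIRST(α) \ {ε}) ∪ (FOLLOW(N) if α ⇒* ε)).

Relevant sets:
  FIRST(L) = { '+', 'id' }
  FOLLOW(A) = { '+', 'id' }

A → L Y: PREDICT = { '+', 'id' }
A → ε: PREDICT = { '+', 'id' }

M[A, $] is empty (no production applies)

Answer: Empty (error entry)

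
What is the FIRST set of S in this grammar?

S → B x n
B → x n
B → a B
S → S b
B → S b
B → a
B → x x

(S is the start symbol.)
To compute FIRST(S), examine every production with S on the left-hand side, reading each right-hand side left to right until a non-nullable symbol is reached.

FIRST sets of the other non-terminals involved (by the same procedure, iterated to a fixed point):
  FIRST(B) = { 'a', 'x' }

From S → B x n:
  - B is a non-terminal: add FIRST(B) \ {ε} = { 'a', 'x' }
    B is not nullable, so stop
From S → S b:
  - S is the symbol being defined: contributes nothing new
    S is not nullable, so stop

Collecting: FIRST(S) = { 'a', 'x' }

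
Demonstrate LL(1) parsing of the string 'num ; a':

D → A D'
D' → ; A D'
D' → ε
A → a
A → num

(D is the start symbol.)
Stack is shown with the top on the left.

Stack     Input      Action
---------------------------
D $       num ; a $  output D → A D'
A D' $    num ; a $  output A → num
num D' $  num ; a $  match 'num'
D' $      ; a $      output D' → ; A D'
; A D' $  ; a $      match ';'
A D' $    a $        output A → a
a D' $    a $        match 'a'
D' $      $          output D' → ε
$         $          accept

The string is accepted.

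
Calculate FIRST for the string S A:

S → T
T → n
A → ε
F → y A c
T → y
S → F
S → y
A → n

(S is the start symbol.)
FIRST sets of the non-terminals involved (from the grammar, by fixed-point iteration):
  FIRST(S) = { 'n', 'y' }

To compute FIRST(S A), process the symbols left to right:
Symbol S is a non-terminal. Add FIRST(S) \ {ε} = { 'n', 'y' }
S is not nullable (ε ∉ FIRST(S)), so stop here.
FIRST(S A) = { 'n', 'y' }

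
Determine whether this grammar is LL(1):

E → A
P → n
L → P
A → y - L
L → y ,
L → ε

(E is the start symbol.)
Relevant sets:
  FIRST(P) = { 'n' }
  FOLLOW(L) = { $ }

For L:
  PREDICT(L → P) = { 'n' }
  PREDICT(L → y ',') = { 'y' }
  PREDICT(L → ε) = { $ }
E, P, A have a single production, so nothing to check there.

All predict sets are disjoint. The grammar IS LL(1).

Answer: Yes, the grammar is LL(1).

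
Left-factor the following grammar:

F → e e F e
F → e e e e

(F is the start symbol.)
Left-factoring transforms A → αβ₁ | αβ₂ into A → αA' and A' → β₁ | β₂
(α is the longest common prefix among the alternatives). Repeat until
no nonterminal has two alternatives with a common prefix.

Round 1: F has alternatives sharing prefix 'e e'. Introduce F': F → e e F'
  Add: F' → F e
  Add: F' → e e

No remaining common prefixes — done.

Resulting grammar:
F → e e F'
F' → F e
F' → e e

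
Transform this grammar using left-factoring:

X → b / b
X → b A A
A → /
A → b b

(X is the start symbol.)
X → b X'
X' → / b
X' → A A
A → /
A → b b

Left-factoring transforms A → αβ₁ | αβ₂ into A → αA' and A' → β₁ | β₂
(α is the longest common prefix among the alternatives). Repeat until
no nonterminal has two alternatives with a common prefix.

Round 1: X has alternatives sharing prefix 'b'. Introduce X': X → b X'
  Add: X' → / b
  Add: X' → A A

No remaining common prefixes — done.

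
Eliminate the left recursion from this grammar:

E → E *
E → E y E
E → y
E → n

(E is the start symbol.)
E → y E'
E → n E'
E' → * E'
E' → y E E'
E' → ε

E is directly left-recursive. The standard transformation for
  A → A α₁ | ... | A α_m | β₁ | ... | β_n
is
  A  → β₁ A' | ... | β_n A'
  A' → α₁ A' | ... | α_m A' | ε

E → y becomes E → y E'
E → n becomes E → n E'
E → E * becomes E' → * E'
E → E y E becomes E' → y E E'
Add E' → ε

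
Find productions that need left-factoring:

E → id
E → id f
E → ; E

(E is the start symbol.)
Left-factoring is needed when two productions for the same non-terminal
share a common prefix on the right-hand side.

Productions for E:
  E → id
  E → id f
  E → ; E

Found common prefix 'id' in productions for E

Answer: Yes, E has productions with common prefix 'id'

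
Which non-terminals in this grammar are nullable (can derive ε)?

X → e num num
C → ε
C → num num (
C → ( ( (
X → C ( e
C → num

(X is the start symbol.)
ε-productions: C → ε
So C is immediately nullable.
No further non-terminal can be added: every production for the remaining non-terminals contains a terminal or a non-nullable non-terminal.
Nullable = { 'C' }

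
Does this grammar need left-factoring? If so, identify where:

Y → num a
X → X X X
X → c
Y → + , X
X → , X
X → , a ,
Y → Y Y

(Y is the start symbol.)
Yes, X has productions with common prefix ','

Left-factoring is needed when two productions for the same non-terminal
share a common prefix on the right-hand side.

Productions for Y:
  Y → num a
  Y → + , X
  Y → Y Y
Productions for X:
  X → X X X
  X → c
  X → , X
  X → , a ,

Found common prefix ',' in productions for X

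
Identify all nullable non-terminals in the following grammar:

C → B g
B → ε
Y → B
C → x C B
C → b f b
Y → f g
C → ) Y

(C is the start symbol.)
{ 'B', 'Y' }

A non-terminal is nullable if it can derive ε (the empty string): either it has an ε-production, or it has a production whose right-hand side consists entirely of nullable non-terminals.

ε-productions: B → ε
So B is immediately nullable.
Y → B: every symbol on the right is nullable, so Y is nullable too.
No further non-terminal can be added: every production for the remaining non-terminals contains a terminal or a non-nullable non-terminal.
Nullable = { 'B', 'Y' }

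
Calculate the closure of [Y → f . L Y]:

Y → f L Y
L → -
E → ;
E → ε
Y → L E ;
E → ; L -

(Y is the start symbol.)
{ [L → . -], [Y → f . L Y] }

Start with: [Y → f . L Y]
  [Y → f . L Y] has the dot before L: add [L → . -]
No further items can be added.

CLOSURE = { [L → . -], [Y → f . L Y] }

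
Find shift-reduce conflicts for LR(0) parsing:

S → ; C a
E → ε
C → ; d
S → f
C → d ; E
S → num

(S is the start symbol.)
A shift-reduce conflict occurs when an LR(0) state has both:
  - a complete (reduce) item [A → α .] (dot at the end), and
  - a shift item [B → β . c γ] (dot before a terminal).

Augment with S' → S and build the canonical LR(0) collection (I0 = CLOSURE({[S' → . S]}), then GOTO on every symbol after a dot until no new states appear). It has 12 states:
  I0: { [S → . ; C a], [S → . f], [S → . num], [S' → . S] }  — shift
  I1: { [C → . ; d], [C → . d ; E], [S → ; . C a] }  — shift
  I2: { [S' → S .] }  — accept
  I3: { [S → f .] }  — reduce
  I4: { [S → num .] }  — reduce
  I5: { [C → ; . d] }  — shift
  I6: { [S → ; C . a] }  — shift
  I7: { [C → d . ; E] }  — shift
  I8: { [C → d ; . E], [E → .] }  — reduce
  I9: { [C → d ; E .] }  — reduce
  I10: { [S → ; C a .] }  — reduce
  I11: { [C → ; d .] }  — reduce

No state contains both a complete item and a shift item.

Answer: No shift-reduce conflicts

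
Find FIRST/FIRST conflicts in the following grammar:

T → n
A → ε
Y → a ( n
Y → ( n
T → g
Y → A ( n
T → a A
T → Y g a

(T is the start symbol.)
FIRST sets of the non-terminals at (or reachable through a nullable prefix from) the front of some alternative:
  FIRST(Y) = { '(', 'a' }
  FIRST(A) = { ε }

Productions for T:
  T → n: FIRST = { 'n' }
  T → g: FIRST = { 'g' }
  T → a A: FIRST = { 'a' }
  T → Y g a: FIRST = { '(', 'a' }
Productions for Y:
  Y → a ( n: FIRST = { 'a' }
  Y → ( n: FIRST = { '(' }
  Y → A ( n: FIRST = { '(' }
A has only one production, so no FIRST/FIRST conflict is possible there.

Conflict for T: T → a A and T → Y g a
  Overlap: { 'a' }
Conflict for Y: Y → ( n and Y → A ( n
  Overlap: { '(' }

Answer: Yes. T → a A / T → Y g a on { 'a' }; Y → '(' n / Y → A '(' n on { '(' }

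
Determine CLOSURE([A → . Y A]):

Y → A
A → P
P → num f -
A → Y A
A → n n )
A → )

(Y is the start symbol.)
To compute CLOSURE, for each item [A → α.Bβ] where B is a non-terminal, add [B → .γ] for all productions B → γ; repeat for the newly added items until nothing changes.

Start with: [A → . Y A]
  [A → . Y A] has the dot before Y: add [Y → . A]
  [Y → . A] has the dot before A: add [A → . P], [A → . n n )], [A → . )]
  [A → . P] has the dot before P: add [P → . num f -]
No further items can be added.

CLOSURE = { [A → . )], [A → . P], [A → . Y A], [A → . n n )], [P → . num f -], [Y → . A] }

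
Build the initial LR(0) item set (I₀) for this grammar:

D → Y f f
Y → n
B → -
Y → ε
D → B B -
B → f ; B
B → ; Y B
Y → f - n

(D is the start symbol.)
{ [B → . -], [B → . ; Y B], [B → . f ; B], [D → . B B -], [D → . Y f f], [D' → . D], [Y → . f - n], [Y → . n], [Y → .] }

First, augment the grammar with D' → D
I₀ = CLOSURE({ [D' → . D] }):
  [D' → . D] has the dot before D: add [D → . Y f f], [D → . B B -]
  [D → . Y f f] has the dot before Y: add [Y → . n], [Y → .], [Y → . f - n]
  [D → . B B -] has the dot before B: add [B → . -], [B → . f ; B], [B → . ; Y B]
No further items can be added.

I₀ = { [B → . -], [B → . ; Y B], [B → . f ; B], [D → . B B -], [D → . Y f f], [D' → . D], [Y → . f - n], [Y → . n], [Y → .] }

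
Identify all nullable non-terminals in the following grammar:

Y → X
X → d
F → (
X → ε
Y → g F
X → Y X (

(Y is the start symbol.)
{ 'X', 'Y' }

ε-productions: X → ε
So X is immediately nullable.
Y → X: every symbol on the right is nullable, so Y is nullable too.
No further non-terminal can be added: every production for the remaining non-terminals contains a terminal or a non-nullable non-terminal.
Nullable = { 'X', 'Y' }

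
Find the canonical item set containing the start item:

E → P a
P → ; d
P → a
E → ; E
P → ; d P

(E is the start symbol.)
{ [E → . ; E], [E → . P a], [E' → . E], [P → . ; d P], [P → . ; d], [P → . a] }

First, augment the grammar with E' → E
I₀ = CLOSURE({ [E' → . E] }):
  [E' → . E] has the dot before E: add [E → . P a], [E → . ; E]
  [E → . P a] has the dot before P: add [P → . ; d], [P → . a], [P → . ; d P]
No further items can be added.

I₀ = { [E → . ; E], [E → . P a], [E' → . E], [P → . ; d P], [P → . ; d], [P → . a] }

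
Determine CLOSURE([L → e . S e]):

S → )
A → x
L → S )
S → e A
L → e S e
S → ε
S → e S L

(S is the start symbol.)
Start with: [L → e . S e]
  [L → e . S e] has the dot before S: add [S → . )], [S → . e A], [S → .], [S → . e S L]
No further items can be added.

CLOSURE = { [L → e . S e], [S → . )], [S → . e A], [S → . e S L], [S → .] }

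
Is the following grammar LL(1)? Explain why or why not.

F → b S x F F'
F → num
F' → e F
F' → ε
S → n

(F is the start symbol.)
No. Predict set conflict for F': { 'e' }

A grammar is LL(1) if for each non-terminal N with multiple productions, the predict sets of those productions are pairwise disjoint, where PREDICT(N → α) = (FIRST(α) \ {ε}) ∪ (FOLLOW(N) if α ⇒* ε).

Relevant sets:
  FOLLOW(F') = { $, 'e' }

For F:
  PREDICT(F → b S x F F') = { 'b' }
  PREDICT(F → num) = { 'num' }
For F':
  PREDICT(F' → e F) = { 'e' }
  PREDICT(F' → ε) = { $, 'e' }
S has a single production, so nothing to check there.

Conflict found: Predict set conflict for F': { 'e' }
The grammar is NOT LL(1).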